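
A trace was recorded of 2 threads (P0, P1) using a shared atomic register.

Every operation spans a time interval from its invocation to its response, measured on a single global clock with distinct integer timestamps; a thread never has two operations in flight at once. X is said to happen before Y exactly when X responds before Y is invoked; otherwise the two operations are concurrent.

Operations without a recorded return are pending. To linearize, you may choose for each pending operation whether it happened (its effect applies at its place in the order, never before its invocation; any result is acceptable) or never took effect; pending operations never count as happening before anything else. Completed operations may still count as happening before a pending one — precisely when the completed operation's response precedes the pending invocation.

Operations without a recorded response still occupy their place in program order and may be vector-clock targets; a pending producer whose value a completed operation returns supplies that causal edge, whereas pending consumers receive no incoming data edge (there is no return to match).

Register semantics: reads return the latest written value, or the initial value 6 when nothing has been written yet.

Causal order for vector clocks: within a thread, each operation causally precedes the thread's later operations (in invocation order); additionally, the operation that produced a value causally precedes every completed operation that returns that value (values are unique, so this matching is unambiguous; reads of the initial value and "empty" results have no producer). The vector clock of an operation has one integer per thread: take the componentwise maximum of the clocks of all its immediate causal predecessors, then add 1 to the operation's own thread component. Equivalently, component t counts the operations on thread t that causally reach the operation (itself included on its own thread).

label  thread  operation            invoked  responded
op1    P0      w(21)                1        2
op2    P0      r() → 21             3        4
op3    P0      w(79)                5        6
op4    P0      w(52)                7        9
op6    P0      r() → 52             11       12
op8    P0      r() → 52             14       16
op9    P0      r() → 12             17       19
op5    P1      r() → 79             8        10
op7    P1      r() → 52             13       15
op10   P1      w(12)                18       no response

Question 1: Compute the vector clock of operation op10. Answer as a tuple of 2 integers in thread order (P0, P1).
Answer: (4, 3)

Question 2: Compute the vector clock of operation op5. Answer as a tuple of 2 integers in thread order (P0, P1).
Answer: (3, 1)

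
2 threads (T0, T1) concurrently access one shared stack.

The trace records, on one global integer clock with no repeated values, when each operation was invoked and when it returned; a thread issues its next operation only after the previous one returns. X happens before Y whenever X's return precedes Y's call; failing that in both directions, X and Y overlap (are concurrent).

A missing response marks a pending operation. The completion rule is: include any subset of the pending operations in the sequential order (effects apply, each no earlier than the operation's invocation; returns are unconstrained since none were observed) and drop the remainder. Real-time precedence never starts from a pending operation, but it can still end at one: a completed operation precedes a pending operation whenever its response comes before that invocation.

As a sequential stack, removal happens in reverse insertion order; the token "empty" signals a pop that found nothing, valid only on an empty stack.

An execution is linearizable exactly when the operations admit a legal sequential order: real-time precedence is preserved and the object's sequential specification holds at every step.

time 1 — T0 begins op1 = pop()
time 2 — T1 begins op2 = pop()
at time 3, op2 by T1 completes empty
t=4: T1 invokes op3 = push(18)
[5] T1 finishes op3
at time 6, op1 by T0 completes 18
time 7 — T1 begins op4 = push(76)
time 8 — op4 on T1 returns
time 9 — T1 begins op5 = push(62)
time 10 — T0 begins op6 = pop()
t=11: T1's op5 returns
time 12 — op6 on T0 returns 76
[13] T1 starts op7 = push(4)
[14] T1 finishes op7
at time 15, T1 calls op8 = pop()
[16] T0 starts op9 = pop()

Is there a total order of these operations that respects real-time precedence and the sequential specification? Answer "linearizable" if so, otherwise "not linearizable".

linearizable

a witness: op2, op3, op1, op4, op6, op5, op7
1. op2 pop() → empty, leaving stack <>
2. op3 push(18), leaving stack <18>
3. op1 pop() → 18, leaving stack <>
4. op4 push(76), leaving stack <76>
5. op6 pop() → 76, leaving stack <>
6. op5 push(62), leaving stack <62>
7. op7 push(4), leaving stack <62,4>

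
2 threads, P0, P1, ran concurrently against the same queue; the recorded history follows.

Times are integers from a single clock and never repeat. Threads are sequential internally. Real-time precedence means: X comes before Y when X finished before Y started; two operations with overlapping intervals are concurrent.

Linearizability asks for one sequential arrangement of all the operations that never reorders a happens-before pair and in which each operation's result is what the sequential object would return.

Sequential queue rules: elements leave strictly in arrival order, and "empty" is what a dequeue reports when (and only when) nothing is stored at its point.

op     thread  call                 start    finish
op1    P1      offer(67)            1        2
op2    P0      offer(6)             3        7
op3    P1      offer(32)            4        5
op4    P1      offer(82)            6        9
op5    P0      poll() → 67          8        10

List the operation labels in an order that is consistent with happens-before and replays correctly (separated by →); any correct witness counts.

step 1: op1 offer(67) — queue <67>
step 2: op2 offer(6) — queue <67,6>
step 3: op3 offer(32) — queue <67,6,32>
step 4: op4 offer(82) — queue <67,6,32,82>
step 5: op5 poll() → 67 — queue <6,32,82>

op1 → op2 → op3 → op4 → op5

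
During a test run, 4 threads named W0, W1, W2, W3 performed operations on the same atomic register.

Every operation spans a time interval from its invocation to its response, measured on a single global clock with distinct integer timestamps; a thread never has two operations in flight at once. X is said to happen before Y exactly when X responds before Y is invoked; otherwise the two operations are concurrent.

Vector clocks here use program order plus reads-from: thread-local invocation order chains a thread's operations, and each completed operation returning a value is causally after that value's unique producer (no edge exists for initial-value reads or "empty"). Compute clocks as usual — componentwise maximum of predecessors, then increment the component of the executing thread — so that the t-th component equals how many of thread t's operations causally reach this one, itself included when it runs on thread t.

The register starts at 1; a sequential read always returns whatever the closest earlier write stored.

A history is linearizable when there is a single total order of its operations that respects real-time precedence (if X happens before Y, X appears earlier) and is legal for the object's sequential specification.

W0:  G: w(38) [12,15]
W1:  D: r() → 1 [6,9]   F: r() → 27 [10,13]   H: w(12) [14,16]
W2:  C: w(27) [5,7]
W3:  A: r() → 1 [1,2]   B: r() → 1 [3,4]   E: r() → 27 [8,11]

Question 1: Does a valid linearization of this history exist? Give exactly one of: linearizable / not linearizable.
linearizable

one valid linearization: A, B, D, C, E, F, G, H
after step 1 (A r() → 1): value 1
after step 2 (B r() → 1): value 1
after step 3 (D r() → 1): value 1
after step 4 (C w(27)): value 27
after step 5 (E r() → 27): value 27
after step 6 (F r() → 27): value 27
after step 7 (G w(38)): value 38
after step 8 (H w(12)): value 12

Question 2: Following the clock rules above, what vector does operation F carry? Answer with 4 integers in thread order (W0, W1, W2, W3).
(0, 2, 1, 0)

A (invocation 1): nothing precedes it; W3's component alone gives (0, 0, 0, 1)
C (invocation 5): nothing precedes it; W2's component alone gives (0, 0, 1, 0)
D (invocation 6): nothing precedes it; W1's component alone gives (0, 1, 0, 0)
G (invocation 12): nothing precedes it; W0's component alone gives (1, 0, 0, 0)
B, invoked 3, takes VC(A)=(0, 0, 0, 1) under max, adds 1 for W3 → (0, 0, 0, 2)
F, invoked 10, takes VC(C)=(0, 0, 1, 0), VC(D)=(0, 1, 0, 0) under max, adds 1 for W1 → (0, 2, 1, 0)
E, invoked 8, takes VC(B)=(0, 0, 0, 2), VC(C)=(0, 0, 1, 0) under max, adds 1 for W3 → (0, 0, 1, 3)
H, invoked 14, takes VC(F)=(0, 2, 1, 0) under max, adds 1 for W1 → (0, 3, 1, 0)
target: VC(F) = (0, 2, 1, 0)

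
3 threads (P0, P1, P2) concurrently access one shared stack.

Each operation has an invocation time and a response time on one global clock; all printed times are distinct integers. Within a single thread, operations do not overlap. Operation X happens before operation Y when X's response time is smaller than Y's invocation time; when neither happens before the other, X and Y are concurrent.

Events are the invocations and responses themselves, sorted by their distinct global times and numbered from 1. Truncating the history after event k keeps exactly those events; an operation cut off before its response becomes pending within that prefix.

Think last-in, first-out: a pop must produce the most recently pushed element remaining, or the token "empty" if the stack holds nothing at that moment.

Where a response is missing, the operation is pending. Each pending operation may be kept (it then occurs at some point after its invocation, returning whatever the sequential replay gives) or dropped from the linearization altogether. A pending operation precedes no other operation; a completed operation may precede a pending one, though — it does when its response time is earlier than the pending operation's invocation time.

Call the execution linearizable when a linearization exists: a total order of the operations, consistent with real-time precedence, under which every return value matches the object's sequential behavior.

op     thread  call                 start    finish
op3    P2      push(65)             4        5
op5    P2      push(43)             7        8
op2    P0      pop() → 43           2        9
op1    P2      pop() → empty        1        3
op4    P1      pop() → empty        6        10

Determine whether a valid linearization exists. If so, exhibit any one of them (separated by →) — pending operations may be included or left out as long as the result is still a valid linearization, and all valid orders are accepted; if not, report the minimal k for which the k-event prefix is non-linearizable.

through event 9 a valid linearization exists; event 10 (op4 responding at time 10) ends that
real-time-consistent orders of the 5 completed operations: 10 — all fail the stack replay
one such order, op1, op2, op3, op4, op5, breaks at step 2 where op2 pop() → 43 is illegal
one such order, op1, op2, op3, op5, op4, breaks at step 2 where op2 pop() → 43 is illegal

not linearizable — minimal violating prefix: 10 events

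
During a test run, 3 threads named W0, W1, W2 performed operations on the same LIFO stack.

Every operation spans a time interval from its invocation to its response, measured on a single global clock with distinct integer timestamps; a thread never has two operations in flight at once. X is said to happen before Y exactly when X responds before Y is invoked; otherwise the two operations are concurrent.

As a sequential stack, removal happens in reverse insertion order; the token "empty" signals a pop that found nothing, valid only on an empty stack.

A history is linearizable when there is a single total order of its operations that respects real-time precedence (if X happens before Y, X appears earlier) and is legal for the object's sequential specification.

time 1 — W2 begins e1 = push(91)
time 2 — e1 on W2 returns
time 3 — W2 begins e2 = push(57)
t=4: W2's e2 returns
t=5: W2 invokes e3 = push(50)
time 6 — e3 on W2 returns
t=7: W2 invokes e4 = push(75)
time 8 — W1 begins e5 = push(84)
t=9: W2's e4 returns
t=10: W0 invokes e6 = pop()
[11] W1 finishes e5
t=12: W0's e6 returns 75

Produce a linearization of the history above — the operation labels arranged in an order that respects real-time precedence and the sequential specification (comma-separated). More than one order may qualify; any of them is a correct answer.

step 1: e1 push(91) — stack <91>
step 2: e2 push(57) — stack <91,57>
step 3: e3 push(50) — stack <91,57,50>
step 4: e4 push(75) — stack <91,57,50,75>
step 5: e6 pop() → 75 — stack <91,57,50>
step 6: e5 push(84) — stack <91,57,50,84>

e1, e2, e3, e4, e6, e5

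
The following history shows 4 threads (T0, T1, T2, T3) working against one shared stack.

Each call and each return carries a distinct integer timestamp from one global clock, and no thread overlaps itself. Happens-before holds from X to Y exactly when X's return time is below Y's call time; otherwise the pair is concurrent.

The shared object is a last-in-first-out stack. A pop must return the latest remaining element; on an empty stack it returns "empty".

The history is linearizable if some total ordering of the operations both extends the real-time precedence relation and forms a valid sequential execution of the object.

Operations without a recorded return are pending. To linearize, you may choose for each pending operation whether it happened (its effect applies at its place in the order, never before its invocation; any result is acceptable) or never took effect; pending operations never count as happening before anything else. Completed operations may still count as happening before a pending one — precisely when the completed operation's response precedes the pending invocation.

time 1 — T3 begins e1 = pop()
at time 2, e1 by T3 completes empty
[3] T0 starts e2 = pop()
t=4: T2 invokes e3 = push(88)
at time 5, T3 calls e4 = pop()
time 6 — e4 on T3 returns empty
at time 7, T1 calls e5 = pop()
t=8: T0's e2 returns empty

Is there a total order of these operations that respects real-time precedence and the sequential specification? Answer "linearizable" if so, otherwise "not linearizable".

linearizable

a witness: e1, e2, e4
step 1: e1 pop() → empty — stack <>
step 2: e2 pop() → empty — stack <>
step 3: e4 pop() → empty — stack <>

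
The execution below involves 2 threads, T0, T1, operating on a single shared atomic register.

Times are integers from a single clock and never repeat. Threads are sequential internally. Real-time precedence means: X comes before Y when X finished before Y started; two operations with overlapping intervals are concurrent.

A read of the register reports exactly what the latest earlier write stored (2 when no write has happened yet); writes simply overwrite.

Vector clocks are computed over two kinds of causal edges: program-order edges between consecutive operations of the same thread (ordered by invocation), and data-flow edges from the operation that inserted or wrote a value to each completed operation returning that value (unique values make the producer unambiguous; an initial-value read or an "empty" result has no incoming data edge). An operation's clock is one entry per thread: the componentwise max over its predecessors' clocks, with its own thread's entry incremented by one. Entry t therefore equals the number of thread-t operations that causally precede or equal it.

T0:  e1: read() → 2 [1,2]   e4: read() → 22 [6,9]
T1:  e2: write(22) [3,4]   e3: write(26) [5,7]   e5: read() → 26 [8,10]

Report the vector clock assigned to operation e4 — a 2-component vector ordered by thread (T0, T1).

e2 (invocation 3): nothing precedes it; T1's component alone gives (0, 1)
e1 (invocation 1): nothing precedes it; T0's component alone gives (1, 0)
merge at e3 (invoked 5): VC(e2)=(0, 1), own-thread bump on T1 → (0, 2)
merge at e5 (invoked 8): VC(e3)=(0, 2), own-thread bump on T1 → (0, 3)
merge at e4 (invoked 6): VC(e1)=(1, 0), VC(e2)=(0, 1), own-thread bump on T0 → (2, 1)
target: VC(e4) = (2, 1)

(2, 1)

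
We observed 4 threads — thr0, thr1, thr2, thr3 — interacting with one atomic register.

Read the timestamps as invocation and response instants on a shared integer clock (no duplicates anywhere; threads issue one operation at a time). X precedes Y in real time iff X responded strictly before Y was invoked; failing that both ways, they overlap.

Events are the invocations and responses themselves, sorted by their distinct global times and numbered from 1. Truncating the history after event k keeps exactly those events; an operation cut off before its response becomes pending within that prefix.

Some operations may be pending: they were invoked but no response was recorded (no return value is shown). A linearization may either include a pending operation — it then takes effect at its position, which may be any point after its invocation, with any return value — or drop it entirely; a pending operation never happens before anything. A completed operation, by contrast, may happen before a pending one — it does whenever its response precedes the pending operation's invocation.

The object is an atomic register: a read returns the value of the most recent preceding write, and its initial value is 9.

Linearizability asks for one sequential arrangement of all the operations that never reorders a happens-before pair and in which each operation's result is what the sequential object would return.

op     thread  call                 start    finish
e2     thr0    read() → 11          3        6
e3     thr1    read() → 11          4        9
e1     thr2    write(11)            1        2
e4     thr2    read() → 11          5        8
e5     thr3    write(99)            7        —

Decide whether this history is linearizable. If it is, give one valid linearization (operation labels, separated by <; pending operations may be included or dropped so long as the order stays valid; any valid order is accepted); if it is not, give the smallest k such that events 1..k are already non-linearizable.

step 1: e1 write(11) — value 11
step 2: e2 read() → 11 — value 11
step 3: e3 read() → 11 — value 11
step 4: e4 read() → 11 — value 11

linearizable — witness: e1 < e2 < e3 < e4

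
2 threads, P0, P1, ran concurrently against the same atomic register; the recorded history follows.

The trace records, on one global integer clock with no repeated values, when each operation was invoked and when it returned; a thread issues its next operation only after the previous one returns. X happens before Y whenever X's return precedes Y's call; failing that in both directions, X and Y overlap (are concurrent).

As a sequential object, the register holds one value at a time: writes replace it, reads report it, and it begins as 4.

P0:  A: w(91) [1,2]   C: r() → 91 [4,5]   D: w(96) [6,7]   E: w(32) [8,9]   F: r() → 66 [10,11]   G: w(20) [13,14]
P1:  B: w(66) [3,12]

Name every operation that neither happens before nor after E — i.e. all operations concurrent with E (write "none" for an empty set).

overlap test against E [8,9]: concurrent iff the interval meets 8..9
A [1,2]: before
B [3,12]: concurrent
C [4,5]: before
D [6,7]: before
F [10,11]: after
G [13,14]: after

B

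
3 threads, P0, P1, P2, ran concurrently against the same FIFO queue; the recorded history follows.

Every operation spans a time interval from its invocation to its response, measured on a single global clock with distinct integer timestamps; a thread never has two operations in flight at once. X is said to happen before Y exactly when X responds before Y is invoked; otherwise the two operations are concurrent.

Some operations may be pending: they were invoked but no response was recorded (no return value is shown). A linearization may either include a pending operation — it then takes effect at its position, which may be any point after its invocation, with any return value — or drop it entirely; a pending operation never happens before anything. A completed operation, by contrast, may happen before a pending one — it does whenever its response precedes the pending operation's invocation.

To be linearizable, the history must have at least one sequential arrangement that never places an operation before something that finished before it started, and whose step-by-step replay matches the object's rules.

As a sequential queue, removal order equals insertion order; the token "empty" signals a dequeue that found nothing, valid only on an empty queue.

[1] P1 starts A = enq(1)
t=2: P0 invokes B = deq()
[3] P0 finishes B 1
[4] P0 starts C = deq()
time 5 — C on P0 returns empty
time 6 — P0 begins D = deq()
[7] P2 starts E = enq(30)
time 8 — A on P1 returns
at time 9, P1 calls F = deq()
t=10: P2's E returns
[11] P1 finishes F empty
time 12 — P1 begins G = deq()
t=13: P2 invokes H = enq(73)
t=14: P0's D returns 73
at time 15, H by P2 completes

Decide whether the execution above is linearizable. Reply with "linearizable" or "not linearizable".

one valid linearization: A, B, C, F, E, G, H, D
after step 1 (A enq(1)): queue <1>
after step 2 (B deq() → 1): queue <>
after step 3 (C deq() → empty): queue <>
after step 4 (F deq() → empty): queue <>
after step 5 (E enq(30)): queue <30>
after step 6 (G deq() (pending, included)): queue <>
after step 7 (H enq(73)): queue <73>
after step 8 (D deq() → 73): queue <>

linearizable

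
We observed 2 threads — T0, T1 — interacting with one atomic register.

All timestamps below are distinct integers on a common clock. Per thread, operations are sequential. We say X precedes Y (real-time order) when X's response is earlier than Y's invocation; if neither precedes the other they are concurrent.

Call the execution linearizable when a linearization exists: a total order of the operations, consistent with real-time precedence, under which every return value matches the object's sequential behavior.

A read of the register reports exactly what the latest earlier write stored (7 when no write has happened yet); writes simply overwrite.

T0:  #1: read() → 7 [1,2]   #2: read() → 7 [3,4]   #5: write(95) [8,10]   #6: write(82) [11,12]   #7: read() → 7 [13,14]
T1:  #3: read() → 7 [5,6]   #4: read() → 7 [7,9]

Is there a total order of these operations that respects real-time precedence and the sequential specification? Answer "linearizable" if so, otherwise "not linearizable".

through event 13 a valid linearization exists; event 14 (#7 responding at time 14) ends that
2 orders of the 7 completed atomic register ops respect real time; none is legal
one such order, #1, #2, #3, #4, #5, #6, #7, breaks at step 7 where #7 read() → 7 is illegal
one such order, #1, #2, #3, #5, #4, #6, #7, breaks at step 5 where #4 read() → 7 is illegal

not linearizable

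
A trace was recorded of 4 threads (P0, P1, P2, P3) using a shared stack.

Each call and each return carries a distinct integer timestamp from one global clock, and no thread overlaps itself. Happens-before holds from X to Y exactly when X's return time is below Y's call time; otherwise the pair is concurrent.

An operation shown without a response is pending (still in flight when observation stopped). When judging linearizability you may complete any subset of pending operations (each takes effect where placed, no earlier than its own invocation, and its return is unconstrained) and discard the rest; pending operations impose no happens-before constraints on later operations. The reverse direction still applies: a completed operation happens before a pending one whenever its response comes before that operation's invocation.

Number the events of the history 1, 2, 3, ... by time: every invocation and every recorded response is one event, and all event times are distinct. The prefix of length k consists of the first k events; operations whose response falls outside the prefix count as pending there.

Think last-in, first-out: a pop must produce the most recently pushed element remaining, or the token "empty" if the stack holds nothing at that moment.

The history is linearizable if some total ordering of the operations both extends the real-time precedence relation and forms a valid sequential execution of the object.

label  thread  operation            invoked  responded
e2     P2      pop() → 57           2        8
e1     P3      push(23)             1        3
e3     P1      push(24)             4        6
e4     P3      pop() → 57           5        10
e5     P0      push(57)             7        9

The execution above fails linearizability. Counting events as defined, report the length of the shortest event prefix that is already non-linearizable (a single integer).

events 1..9 are still linearizable — one witness is e1, e3, e4, e5, e2:
1. e1 push(23), leaving stack <23>
2. e3 push(24), leaving stack <23,24>
3. e4 pop() (pending, included), leaving stack <23>
4. e5 push(57), leaving stack <23,57>
5. e2 pop() → 57, leaving stack <23>
include event 10 — e4 responding at 10 — and every candidate order breaks
one such order, e1, e2, e3, e4, e5, breaks at step 2 where e2 pop() → 57 is illegal
one such order, e1, e2, e3, e5, e4, breaks at step 2 where e2 pop() → 57 is illegal

10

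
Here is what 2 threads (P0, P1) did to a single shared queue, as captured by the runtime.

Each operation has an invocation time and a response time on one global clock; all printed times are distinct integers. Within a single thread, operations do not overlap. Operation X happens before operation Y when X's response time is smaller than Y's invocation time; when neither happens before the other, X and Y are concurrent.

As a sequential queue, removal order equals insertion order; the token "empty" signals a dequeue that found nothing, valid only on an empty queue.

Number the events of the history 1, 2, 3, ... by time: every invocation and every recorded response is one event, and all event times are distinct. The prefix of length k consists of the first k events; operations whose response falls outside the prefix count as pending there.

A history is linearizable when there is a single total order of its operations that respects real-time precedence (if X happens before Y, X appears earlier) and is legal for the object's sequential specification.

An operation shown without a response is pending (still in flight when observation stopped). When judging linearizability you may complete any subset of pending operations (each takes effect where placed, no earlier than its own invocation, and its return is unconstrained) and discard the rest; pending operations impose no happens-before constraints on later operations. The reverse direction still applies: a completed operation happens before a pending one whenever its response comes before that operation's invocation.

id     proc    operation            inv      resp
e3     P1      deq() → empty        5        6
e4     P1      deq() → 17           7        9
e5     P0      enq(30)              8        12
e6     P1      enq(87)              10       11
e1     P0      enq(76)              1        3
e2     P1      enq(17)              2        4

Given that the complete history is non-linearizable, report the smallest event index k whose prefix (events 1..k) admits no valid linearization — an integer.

6

a valid linearization of events 1..5 exists, for instance e1, e2:
step 1: e1 enq(76) — queue <76>
step 2: e2 enq(17) — queue <76,17>
adding event 6 (e3 responds at 6) leaves no legal real-time order
e.g. e1, e2, e3: illegal at step 3, since e3 deq() → empty cannot apply there
e.g. e2, e1, e3: illegal at step 3, since e3 deq() → empty cannot apply there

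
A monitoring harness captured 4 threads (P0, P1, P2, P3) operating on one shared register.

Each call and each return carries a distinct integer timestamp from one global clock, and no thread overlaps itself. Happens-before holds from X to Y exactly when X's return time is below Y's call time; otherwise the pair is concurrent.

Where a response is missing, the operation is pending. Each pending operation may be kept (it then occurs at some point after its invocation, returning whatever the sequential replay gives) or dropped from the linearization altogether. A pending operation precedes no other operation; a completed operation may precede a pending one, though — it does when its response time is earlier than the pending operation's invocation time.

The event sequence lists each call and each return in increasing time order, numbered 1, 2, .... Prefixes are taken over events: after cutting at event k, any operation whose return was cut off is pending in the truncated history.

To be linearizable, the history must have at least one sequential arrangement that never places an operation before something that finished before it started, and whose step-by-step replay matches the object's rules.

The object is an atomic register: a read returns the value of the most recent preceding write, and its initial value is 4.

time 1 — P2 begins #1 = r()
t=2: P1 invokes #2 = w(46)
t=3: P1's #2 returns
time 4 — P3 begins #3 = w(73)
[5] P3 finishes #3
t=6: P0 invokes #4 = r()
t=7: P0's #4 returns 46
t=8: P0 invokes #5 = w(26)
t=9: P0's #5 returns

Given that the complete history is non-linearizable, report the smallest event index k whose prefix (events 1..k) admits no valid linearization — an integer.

events 1..6 are linearizable; a witness order is #1, #2, #3:
after step 1 (#1 r() (pending, included)): value 4
after step 2 (#2 w(46)): value 46
after step 3 (#3 w(73)): value 73
once event 7 joins (#4's response, time 7), exhaustive search finds no witness
no escape via the 1 pending operation (#1): every completion choice fails
for example #2, #3, #4 (pending dropped) fails at step 3: #4 r() → 46 is not legal there

7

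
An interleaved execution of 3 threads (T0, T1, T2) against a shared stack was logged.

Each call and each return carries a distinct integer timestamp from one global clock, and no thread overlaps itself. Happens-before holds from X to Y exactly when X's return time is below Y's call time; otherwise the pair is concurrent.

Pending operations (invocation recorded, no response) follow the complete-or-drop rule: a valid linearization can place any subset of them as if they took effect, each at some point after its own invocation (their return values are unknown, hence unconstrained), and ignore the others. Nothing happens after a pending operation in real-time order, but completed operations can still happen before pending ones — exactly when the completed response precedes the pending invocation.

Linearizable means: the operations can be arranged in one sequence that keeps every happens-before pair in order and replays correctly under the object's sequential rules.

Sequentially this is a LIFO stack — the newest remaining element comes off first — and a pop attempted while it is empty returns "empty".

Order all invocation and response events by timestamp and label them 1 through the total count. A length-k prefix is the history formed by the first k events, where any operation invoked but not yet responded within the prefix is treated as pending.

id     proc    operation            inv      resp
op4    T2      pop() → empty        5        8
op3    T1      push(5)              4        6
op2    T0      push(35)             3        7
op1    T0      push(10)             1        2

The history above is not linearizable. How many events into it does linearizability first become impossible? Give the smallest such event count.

events 1..7 are still linearizable — one witness is op1, op2, op3:
step 1: op1 push(10) — stack <10>
step 2: op2 push(35) — stack <10,35>
step 3: op3 push(5) — stack <10,35,5>
with event 8 included (op4 responding at time 8), all real-time-consistent orders fail
for example op1, op2, op3, op4 fails at step 4: op4 pop() → empty is not legal there
for example op1, op2, op4, op3 fails at step 3: op4 pop() → empty is not legal there

8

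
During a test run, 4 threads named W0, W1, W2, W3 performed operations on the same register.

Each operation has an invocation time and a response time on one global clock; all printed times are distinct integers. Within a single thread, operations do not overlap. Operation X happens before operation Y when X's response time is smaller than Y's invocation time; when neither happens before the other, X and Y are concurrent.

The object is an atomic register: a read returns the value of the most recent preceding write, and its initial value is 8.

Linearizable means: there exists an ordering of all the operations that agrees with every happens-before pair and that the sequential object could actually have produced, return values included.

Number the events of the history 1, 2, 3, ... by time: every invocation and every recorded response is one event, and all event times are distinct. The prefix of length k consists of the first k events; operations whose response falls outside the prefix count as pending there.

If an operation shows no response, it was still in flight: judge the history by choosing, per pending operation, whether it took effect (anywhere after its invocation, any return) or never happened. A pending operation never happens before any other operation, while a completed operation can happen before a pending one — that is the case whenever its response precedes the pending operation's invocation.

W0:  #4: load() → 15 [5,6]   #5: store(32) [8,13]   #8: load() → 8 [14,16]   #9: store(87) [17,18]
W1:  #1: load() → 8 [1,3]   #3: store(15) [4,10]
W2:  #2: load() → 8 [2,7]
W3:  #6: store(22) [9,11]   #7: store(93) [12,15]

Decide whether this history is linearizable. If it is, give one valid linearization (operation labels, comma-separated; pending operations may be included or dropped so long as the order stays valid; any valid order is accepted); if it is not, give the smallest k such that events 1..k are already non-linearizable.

prefix check: 1..15 passes, 1..16 fails once #8's time-16 response joins
checked exhaustively: 67 real-time-consistent orders of 8 completed operations, zero legal register replays
sample order #1, #2, #3, #4, #5, #6, #7, #8 stalls at step 8 — #8 load() → 8 has no legal effect
sample order #1, #2, #3, #4, #5, #6, #8, #7 stalls at step 7 — #8 load() → 8 has no legal effect

not linearizable — minimal violating prefix: 16 events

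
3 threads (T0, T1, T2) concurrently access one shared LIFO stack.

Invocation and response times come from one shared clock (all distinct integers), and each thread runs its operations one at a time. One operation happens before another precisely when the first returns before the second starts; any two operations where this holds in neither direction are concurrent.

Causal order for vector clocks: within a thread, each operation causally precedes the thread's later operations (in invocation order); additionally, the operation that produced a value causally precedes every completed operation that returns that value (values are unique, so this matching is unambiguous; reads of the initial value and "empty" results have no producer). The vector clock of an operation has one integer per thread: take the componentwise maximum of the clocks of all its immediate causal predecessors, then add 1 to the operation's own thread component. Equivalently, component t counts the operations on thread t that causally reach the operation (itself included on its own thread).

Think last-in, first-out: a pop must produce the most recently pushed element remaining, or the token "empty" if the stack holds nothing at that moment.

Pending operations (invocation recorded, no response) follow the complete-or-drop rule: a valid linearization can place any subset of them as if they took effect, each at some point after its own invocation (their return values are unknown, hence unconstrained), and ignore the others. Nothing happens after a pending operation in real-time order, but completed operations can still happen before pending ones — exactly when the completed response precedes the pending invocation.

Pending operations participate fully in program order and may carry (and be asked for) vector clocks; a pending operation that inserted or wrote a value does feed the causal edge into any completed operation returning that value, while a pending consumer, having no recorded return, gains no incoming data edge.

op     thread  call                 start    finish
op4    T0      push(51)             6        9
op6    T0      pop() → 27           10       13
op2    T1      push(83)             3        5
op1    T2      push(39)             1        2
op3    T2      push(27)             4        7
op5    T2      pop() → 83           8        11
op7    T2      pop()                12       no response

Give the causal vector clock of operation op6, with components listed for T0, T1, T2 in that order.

(2, 0, 2)

invoked at 1, op1 has no predecessors; its own T2 bump gives (0, 0, 1)
invoked at 3, op2 has no predecessors; its own T1 bump gives (0, 1, 0)
invoked at 6, op4 has no predecessors; its own T0 bump gives (1, 0, 0)
merge at op3 (invoked 4): VC(op1)=(0, 0, 1), own-thread bump on T2 → (0, 0, 2)
merge at op5 (invoked 8): VC(op2)=(0, 1, 0), VC(op3)=(0, 0, 2), own-thread bump on T2 → (0, 1, 3)
merge at op6 (invoked 10): VC(op3)=(0, 0, 2), VC(op4)=(1, 0, 0), own-thread bump on T0 → (2, 0, 2)
merge at op7 (invoked 12): VC(op5)=(0, 1, 3), own-thread bump on T2 → (0, 1, 4)
target: VC(op6) = (2, 0, 2)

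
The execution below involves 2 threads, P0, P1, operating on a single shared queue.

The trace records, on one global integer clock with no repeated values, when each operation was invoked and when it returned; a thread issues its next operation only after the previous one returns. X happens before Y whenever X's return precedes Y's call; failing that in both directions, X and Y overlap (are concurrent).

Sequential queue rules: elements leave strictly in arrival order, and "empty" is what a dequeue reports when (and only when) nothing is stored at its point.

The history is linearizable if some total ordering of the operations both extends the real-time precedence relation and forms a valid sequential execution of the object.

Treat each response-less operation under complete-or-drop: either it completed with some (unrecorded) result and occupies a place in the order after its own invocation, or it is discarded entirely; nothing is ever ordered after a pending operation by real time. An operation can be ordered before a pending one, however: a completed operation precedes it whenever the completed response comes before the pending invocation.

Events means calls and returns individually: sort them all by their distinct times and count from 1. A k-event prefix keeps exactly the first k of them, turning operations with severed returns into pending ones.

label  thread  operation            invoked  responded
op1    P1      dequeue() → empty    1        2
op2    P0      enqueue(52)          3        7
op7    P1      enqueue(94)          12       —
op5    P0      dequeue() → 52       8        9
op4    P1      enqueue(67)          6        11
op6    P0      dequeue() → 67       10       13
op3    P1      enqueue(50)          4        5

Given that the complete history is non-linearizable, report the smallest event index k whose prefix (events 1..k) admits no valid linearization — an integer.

13

one valid order for events 1..12 is op1, op2, op3, op4, op5:
after step 1 (op1 dequeue() → empty): queue <>
after step 2 (op2 enqueue(52)): queue <52>
after step 3 (op3 enqueue(50)): queue <52,50>
after step 4 (op4 enqueue(67)): queue <52,50,67>
after step 5 (op5 dequeue() → 52): queue <50,67>
once event 13 joins (op6's response, time 13), exhaustive search finds no witness
include/drop combinations of the 1 pending operation (op7) were all tried; none helps
for example op1, op2, op3, op4, op5, op6 (pending dropped) fails at step 6: op6 dequeue() → 67 is not legal there
for example op1, op2, op3, op5, op4, op6 (pending dropped) fails at step 6: op6 dequeue() → 67 is not legal there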